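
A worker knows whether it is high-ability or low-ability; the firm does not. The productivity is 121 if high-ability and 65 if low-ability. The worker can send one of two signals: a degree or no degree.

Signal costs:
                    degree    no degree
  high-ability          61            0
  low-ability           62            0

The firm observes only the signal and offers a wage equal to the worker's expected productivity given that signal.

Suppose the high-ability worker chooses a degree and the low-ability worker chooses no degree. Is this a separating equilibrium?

If types separate, degree earns payment 121 and no degree earns 65.
High-ability: degree gives 121 − 61 = 60; no degree gives 65 − 0 = 65. Would deviate. ✗
Low-ability: no degree gives 65 − 0 = 65; degree gives 121 − 62 = 59. No deviation. ✓

No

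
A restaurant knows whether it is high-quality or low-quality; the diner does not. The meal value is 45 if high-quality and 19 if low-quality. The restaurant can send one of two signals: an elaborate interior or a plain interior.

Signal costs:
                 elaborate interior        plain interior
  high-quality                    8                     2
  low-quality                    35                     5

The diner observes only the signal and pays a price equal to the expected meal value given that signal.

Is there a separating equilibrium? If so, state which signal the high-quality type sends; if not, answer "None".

elaborate interior

Try high-quality → elaborate interior, low-quality → plain interior:
  If types separate, elaborate interior earns payment 45 and plain interior earns 19.
  High-quality: elaborate interior gives 45 − 8 = 37; plain interior gives 19 − 2 = 17. No deviation. ✓
  Low-quality: plain interior gives 19 − 5 = 14; elaborate interior gives 45 − 35 = 10. No deviation. ✓
Both hold — the high-quality type sends elaborate interior.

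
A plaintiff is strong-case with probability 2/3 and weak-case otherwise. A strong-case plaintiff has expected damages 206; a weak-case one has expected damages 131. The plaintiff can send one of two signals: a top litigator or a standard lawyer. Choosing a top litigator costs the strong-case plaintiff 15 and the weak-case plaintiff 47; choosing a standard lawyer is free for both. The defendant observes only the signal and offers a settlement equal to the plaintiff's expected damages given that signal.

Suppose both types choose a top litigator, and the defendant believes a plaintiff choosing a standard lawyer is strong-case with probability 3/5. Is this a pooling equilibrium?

No

At the pooled signal (top litigator) the defendant holds the prior 2/3 and pays 2/3·206 + 1/3·131 = 181. Off-path (standard lawyer) belief 3/5 gives 3/5·206 + 2/5·131 = 176.
Strong-case: top litigator gives 181 − 15 = 166; standard lawyer gives 176 − 0 = 176. Deviates. ✗
Weak-case: top litigator gives 181 − 47 = 134; standard lawyer gives 176 − 0 = 176. Deviates. ✗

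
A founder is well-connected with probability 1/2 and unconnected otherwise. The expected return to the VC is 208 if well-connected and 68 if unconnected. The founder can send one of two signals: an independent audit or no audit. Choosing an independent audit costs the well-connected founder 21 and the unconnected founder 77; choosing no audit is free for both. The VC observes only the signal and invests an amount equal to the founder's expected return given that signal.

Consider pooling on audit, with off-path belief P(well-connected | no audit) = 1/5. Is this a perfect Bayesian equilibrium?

On the equilibrium path (audit) the VC holds the prior 1/2 and pays 1/2·208 + 1/2·68 = 138. Off-path (no audit) belief 1/5 gives 1/5·208 + 4/5·68 = 96.
Well-connected: audit gives 138 − 21 = 117; no audit gives 96 − 0 = 96. Stays. ✓
Unconnected: audit gives 138 − 77 = 61; no audit gives 96 − 0 = 96. Deviates. ✗

No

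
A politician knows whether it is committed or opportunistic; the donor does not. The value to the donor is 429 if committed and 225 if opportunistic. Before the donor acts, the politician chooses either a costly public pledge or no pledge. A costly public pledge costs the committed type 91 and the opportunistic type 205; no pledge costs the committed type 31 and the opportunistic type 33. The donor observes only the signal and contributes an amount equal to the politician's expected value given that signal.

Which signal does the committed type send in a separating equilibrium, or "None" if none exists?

Try committed → pledge, opportunistic → no pledge:
  If types separate, pledge earns payment 429 and no pledge earns 225.
  Committed: pledge gives 429 − 91 = 338; no pledge gives 225 − 31 = 194. No deviation. ✓
  Opportunistic: no pledge gives 225 − 33 = 192; pledge gives 429 − 205 = 224. Would deviate. ✗
Try committed → no pledge, opportunistic → pledge:
  If types separate, no pledge earns payment 429 and pledge earns 225.
  Committed: no pledge gives 429 − 31 = 398; pledge gives 225 − 91 = 134. No deviation. ✓
  Opportunistic: pledge gives 225 − 205 = 20; no pledge gives 429 − 33 = 396. Would deviate. ✗
Neither assignment is incentive-compatible.

None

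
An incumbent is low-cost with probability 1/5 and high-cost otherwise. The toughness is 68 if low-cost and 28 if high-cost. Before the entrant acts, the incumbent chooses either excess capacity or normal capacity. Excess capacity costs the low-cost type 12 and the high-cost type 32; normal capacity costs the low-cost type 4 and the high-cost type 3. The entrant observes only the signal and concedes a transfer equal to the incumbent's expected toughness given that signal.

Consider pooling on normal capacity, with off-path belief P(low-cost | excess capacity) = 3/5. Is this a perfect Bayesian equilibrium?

No

At the pooled signal (normal capacity) the entrant holds the prior 1/5 and pays 1/5·68 + 4/5·28 = 36. Off-path (excess capacity) belief 3/5 gives 3/5·68 + 2/5·28 = 52.
Low-cost: normal capacity gives 36 − 4 = 32; excess capacity gives 52 − 12 = 40. Deviates. ✗
High-cost: normal capacity gives 36 − 3 = 33; excess capacity gives 52 − 32 = 20. Stays. ✓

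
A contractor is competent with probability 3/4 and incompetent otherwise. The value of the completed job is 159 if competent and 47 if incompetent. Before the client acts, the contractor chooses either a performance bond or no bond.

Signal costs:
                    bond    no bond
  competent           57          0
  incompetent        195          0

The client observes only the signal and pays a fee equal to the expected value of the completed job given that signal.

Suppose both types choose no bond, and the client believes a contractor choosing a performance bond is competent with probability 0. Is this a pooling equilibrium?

On the equilibrium path (no bond) the client holds the prior 3/4 and pays 3/4·159 + 1/4·47 = 131. Off-path (bond) belief 0 gives 0·159 + 1·47 = 47.
Competent: no bond gives 131 − 0 = 131; bond gives 47 − 57 = -10. Stays. ✓
Incompetent: no bond gives 131 − 0 = 131; bond gives 47 − 195 = -148. Stays. ✓
Beliefs are Bayes-consistent on-path and both types best-respond.

Yes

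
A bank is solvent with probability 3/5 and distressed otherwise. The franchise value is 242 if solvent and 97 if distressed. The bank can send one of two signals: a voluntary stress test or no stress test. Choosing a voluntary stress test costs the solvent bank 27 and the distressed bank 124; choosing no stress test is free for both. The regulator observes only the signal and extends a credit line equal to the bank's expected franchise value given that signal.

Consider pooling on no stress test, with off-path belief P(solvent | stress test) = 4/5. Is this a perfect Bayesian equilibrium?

No

At the pooled signal (no stress test) the regulator holds the prior 3/5 and pays 3/5·242 + 2/5·97 = 184. Off-path (stress test) belief 4/5 gives 4/5·242 + 1/5·97 = 213.
Solvent: no stress test gives 184 − 0 = 184; stress test gives 213 − 27 = 186. Deviates. ✗
Distressed: no stress test gives 184 − 0 = 184; stress test gives 213 − 124 = 89. Stays. ✓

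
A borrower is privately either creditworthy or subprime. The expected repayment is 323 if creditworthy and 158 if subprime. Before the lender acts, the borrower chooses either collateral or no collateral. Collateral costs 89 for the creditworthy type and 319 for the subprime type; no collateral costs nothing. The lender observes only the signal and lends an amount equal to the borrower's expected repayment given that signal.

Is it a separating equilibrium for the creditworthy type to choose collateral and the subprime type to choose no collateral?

Yes

If types separate, collateral earns payment 323 and no collateral earns 158.
Creditworthy: collateral gives 323 − 89 = 234; no collateral gives 158 − 0 = 158. No deviation. ✓
Subprime: no collateral gives 158 − 0 = 158; collateral gives 323 − 319 = 4. No deviation. ✓
Both incentive constraints hold.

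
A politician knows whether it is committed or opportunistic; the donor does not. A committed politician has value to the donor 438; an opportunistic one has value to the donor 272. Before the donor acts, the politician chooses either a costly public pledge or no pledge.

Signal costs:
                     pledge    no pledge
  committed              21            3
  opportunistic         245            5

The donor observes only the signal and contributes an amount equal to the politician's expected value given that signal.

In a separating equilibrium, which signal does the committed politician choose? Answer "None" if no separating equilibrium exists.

Try committed → pledge, opportunistic → no pledge:
  Under separation the donor infers type exactly: pledge → committed (pays 438), no pledge → opportunistic (pays 272).
  Committed: pledge gives 438 − 21 = 417; no pledge gives 272 − 3 = 269. No deviation. ✓
  Opportunistic: no pledge gives 272 − 5 = 267; pledge gives 438 − 245 = 193. No deviation. ✓
Both hold — the committed type sends pledge.

pledge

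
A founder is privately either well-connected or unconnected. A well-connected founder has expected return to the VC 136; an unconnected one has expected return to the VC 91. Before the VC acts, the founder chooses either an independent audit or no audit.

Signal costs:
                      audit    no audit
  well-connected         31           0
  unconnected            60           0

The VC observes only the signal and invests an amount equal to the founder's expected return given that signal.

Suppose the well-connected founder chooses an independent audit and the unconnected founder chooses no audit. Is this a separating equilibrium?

Yes

If types separate, audit earns payment 136 and no audit earns 91.
Well-connected: audit gives 136 − 31 = 105; no audit gives 91 − 0 = 91. No deviation. ✓
Unconnected: no audit gives 91 − 0 = 91; audit gives 136 − 60 = 76. No deviation. ✓
Neither type gains from mimicking the other.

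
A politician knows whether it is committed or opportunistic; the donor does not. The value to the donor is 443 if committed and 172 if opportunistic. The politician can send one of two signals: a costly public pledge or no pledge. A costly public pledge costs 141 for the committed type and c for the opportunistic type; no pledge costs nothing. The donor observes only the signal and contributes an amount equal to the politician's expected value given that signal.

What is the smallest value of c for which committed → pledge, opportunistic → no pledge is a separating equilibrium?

271

Under separation: pledge → committed (pays 443); no pledge → opportunistic (pays 172).
Committed: 443 − 141 = 302 ≥ 172 − 0 = 172. Holds regardless of c. ✓
Opportunistic: 172 − 0 ≥ 443 − c, so c ≥ 443 − 172 = 271.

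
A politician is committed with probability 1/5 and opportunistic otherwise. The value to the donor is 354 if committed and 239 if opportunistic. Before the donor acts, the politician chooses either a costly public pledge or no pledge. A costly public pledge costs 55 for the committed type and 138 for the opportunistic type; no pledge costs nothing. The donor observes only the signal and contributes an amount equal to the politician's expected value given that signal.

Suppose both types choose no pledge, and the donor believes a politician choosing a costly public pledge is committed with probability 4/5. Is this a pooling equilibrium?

No

On the equilibrium path (no pledge) the donor holds the prior 1/5 and pays 1/5·354 + 4/5·239 = 262. Off-path (pledge) belief 4/5 gives 4/5·354 + 1/5·239 = 331.
Committed: no pledge gives 262 − 0 = 262; pledge gives 331 − 55 = 276. Deviates. ✗
Opportunistic: no pledge gives 262 − 0 = 262; pledge gives 331 − 138 = 193. Stays. ✓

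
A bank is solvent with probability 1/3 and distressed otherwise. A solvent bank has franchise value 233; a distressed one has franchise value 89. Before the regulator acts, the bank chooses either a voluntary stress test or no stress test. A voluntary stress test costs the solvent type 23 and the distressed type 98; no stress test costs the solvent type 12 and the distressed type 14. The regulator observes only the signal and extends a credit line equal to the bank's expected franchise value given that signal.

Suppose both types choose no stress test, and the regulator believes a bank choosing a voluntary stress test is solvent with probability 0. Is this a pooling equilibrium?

Yes

At the pooled signal (no stress test) the regulator holds the prior 1/3 and pays 1/3·233 + 2/3·89 = 137. Off-path (stress test) belief 0 gives 0·233 + 1·89 = 89.
Solvent: no stress test gives 137 − 12 = 125; stress test gives 89 − 23 = 66. Stays. ✓
Distressed: no stress test gives 137 − 14 = 123; stress test gives 89 − 98 = -9. Stays. ✓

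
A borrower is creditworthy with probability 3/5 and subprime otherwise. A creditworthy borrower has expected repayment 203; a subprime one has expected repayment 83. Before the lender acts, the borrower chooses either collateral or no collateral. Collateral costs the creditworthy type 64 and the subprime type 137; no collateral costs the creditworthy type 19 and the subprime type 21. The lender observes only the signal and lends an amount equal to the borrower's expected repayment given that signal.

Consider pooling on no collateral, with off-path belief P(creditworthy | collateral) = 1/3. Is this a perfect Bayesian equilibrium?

Yes

At the pooled signal (no collateral) the lender holds the prior 3/5 and pays 3/5·203 + 2/5·83 = 155. Off-path (collateral) belief 1/3 gives 1/3·203 + 2/3·83 = 123.
Creditworthy: no collateral gives 155 − 19 = 136; collateral gives 123 − 64 = 59. Stays. ✓
Subprime: no collateral gives 155 − 21 = 134; collateral gives 123 − 137 = -14. Stays. ✓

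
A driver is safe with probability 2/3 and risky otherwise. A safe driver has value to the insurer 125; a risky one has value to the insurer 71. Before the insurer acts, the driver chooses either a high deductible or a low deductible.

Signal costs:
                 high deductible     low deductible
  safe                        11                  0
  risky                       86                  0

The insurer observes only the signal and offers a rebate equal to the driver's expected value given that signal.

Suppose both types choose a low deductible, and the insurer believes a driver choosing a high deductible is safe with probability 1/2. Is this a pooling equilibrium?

On the equilibrium path (low deductible) the insurer holds the prior 2/3 and pays 2/3·125 + 1/3·71 = 107. Off-path (high deductible) belief 1/2 gives 1/2·125 + 1/2·71 = 98.
Safe: low deductible gives 107 − 0 = 107; high deductible gives 98 − 11 = 87. Stays. ✓
Risky: low deductible gives 107 − 0 = 107; high deductible gives 98 − 86 = 12. Stays. ✓
Beliefs are Bayes-consistent on-path and both types best-respond.

Yes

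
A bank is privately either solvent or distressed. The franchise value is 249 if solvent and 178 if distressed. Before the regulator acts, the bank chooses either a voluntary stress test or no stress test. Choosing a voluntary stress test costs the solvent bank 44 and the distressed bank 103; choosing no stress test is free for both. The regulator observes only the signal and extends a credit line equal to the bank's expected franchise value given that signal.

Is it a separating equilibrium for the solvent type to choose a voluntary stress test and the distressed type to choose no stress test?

Yes

If types separate, stress test earns payment 249 and no stress test earns 178.
Solvent: stress test gives 249 − 44 = 205; no stress test gives 178 − 0 = 178. No deviation. ✓
Distressed: no stress test gives 178 − 0 = 178; stress test gives 249 − 103 = 146. No deviation. ✓
Both incentive constraints hold.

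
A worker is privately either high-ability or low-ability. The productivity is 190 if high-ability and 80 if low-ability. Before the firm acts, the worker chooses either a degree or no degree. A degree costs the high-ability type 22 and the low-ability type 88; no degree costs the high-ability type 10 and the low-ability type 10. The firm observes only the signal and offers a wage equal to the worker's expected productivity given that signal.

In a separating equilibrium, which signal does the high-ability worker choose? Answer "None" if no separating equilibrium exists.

None

Try high-ability → degree, low-ability → no degree:
  If types separate, degree earns payment 190 and no degree earns 80.
  High-ability: degree gives 190 − 22 = 168; no degree gives 80 − 10 = 70. No deviation. ✓
  Low-ability: no degree gives 80 − 10 = 70; degree gives 190 − 88 = 102. Would deviate. ✗
Try high-ability → no degree, low-ability → degree:
  If types separate, no degree earns payment 190 and degree earns 80.
  High-ability: no degree gives 190 − 10 = 180; degree gives 80 − 22 = 58. No deviation. ✓
  Low-ability: degree gives 80 − 88 = -8; no degree gives 190 − 10 = 180. Would deviate. ✗
Neither assignment is incentive-compatible.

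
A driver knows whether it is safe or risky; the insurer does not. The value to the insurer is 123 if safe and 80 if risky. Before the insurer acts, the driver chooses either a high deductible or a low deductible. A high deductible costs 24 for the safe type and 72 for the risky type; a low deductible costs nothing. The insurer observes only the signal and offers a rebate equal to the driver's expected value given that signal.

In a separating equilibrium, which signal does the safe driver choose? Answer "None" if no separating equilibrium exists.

high deductible

Try safe → high deductible, risky → low deductible:
  If types separate, high deductible earns payment 123 and low deductible earns 80.
  Safe: high deductible gives 123 − 24 = 99; low deductible gives 80 − 0 = 80. No deviation. ✓
  Risky: low deductible gives 80 − 0 = 80; high deductible gives 123 − 72 = 51. No deviation. ✓
Both hold — the safe type sends high deductible.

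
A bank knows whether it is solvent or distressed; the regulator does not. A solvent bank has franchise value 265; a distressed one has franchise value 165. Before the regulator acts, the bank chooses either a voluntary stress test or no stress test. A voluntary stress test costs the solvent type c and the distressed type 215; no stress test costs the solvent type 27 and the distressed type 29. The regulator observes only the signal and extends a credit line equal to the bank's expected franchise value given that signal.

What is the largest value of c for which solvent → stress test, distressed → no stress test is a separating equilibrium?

Under separation: stress test → solvent (pays 265); no stress test → distressed (pays 165).
Distressed: 165 − 29 = 136 ≥ 265 − 215 = 50. Holds regardless of c. ✓
Solvent: 265 − c ≥ 165 − 27, so c ≤ 265 − 138 = 127.

127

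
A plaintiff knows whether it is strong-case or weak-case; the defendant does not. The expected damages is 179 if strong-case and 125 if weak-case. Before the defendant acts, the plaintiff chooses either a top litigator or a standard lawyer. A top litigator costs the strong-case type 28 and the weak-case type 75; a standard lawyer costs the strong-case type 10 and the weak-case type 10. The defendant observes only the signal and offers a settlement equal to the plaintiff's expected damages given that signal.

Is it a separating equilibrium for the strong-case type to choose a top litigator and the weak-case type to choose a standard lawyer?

Yes

Under separation the defendant infers type exactly: top litigator → strong-case (pays 179), standard lawyer → weak-case (pays 125).
Strong-case: top litigator gives 179 − 28 = 151; standard lawyer gives 125 − 10 = 115. No deviation. ✓
Weak-case: standard lawyer gives 125 − 10 = 115; top litigator gives 179 − 75 = 104. No deviation. ✓
Both incentive constraints hold.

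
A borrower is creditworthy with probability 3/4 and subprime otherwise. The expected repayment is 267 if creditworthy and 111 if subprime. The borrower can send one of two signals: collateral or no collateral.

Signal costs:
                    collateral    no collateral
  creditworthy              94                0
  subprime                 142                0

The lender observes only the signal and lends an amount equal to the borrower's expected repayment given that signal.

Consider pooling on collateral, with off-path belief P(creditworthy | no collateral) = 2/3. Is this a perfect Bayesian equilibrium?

No

At the pooled signal (collateral) the lender holds the prior 3/4 and pays 3/4·267 + 1/4·111 = 228. Off-path (no collateral) belief 2/3 gives 2/3·267 + 1/3·111 = 215.
Creditworthy: collateral gives 228 − 94 = 134; no collateral gives 215 − 0 = 215. Deviates. ✗
Subprime: collateral gives 228 − 142 = 86; no collateral gives 215 − 0 = 215. Deviates. ✗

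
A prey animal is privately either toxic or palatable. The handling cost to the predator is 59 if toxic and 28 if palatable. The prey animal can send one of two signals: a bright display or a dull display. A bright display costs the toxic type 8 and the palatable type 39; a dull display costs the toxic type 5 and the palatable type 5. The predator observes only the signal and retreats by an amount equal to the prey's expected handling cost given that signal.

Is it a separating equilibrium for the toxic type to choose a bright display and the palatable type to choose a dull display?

Yes

If types separate, bright display earns payment 59 and dull display earns 28.
Toxic: bright display gives 59 − 8 = 51; dull display gives 28 − 5 = 23. No deviation. ✓
Palatable: dull display gives 28 − 5 = 23; bright display gives 59 − 39 = 20. No deviation. ✓
Neither type gains from mimicking the other.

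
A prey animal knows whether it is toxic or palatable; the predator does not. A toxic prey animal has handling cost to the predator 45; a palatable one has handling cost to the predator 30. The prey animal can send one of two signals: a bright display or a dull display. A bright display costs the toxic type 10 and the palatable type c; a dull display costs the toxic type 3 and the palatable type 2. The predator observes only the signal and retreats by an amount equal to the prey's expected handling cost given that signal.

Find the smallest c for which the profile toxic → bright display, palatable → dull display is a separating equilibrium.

17

Under separation: bright display → toxic (pays 45); dull display → palatable (pays 30).
Toxic: 45 − 10 = 35 ≥ 30 − 3 = 27. Holds regardless of c. ✓
Palatable: 30 − 2 ≥ 45 − c, so c ≥ 45 − 28 = 17.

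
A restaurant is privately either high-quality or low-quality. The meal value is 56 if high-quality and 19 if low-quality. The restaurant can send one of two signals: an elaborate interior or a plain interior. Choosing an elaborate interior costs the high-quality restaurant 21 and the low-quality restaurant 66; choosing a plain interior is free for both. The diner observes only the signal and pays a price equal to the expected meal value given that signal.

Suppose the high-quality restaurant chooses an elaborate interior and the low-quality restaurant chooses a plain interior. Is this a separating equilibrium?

Yes

If types separate, elaborate interior earns payment 56 and plain interior earns 19.
High-quality: elaborate interior gives 56 − 21 = 35; plain interior gives 19 − 0 = 19. No deviation. ✓
Low-quality: plain interior gives 19 − 0 = 19; elaborate interior gives 56 − 66 = -10. No deviation. ✓
Neither type gains from mimicking the other.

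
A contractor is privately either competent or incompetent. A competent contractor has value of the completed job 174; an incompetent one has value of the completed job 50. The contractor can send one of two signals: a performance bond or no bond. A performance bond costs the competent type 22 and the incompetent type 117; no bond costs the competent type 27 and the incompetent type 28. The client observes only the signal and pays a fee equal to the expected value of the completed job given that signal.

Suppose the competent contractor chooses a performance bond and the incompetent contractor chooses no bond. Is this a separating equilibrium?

If types separate, bond earns payment 174 and no bond earns 50.
Competent: bond gives 174 − 22 = 152; no bond gives 50 − 27 = 23. No deviation. ✓
Incompetent: no bond gives 50 − 28 = 22; bond gives 174 − 117 = 57. Would deviate. ✗

No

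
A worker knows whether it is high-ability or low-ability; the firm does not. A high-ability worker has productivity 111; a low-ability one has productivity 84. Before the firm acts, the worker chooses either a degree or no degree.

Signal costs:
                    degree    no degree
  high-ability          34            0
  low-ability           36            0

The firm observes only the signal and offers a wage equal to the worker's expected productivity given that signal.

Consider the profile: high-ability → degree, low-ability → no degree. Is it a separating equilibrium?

No

Under separation the firm infers type exactly: degree → high-ability (pays 111), no degree → low-ability (pays 84).
High-ability: degree gives 111 − 34 = 77; no degree gives 84 − 0 = 84. Would deviate. ✗
Low-ability: no degree gives 84 − 0 = 84; degree gives 111 − 36 = 75. No deviation. ✓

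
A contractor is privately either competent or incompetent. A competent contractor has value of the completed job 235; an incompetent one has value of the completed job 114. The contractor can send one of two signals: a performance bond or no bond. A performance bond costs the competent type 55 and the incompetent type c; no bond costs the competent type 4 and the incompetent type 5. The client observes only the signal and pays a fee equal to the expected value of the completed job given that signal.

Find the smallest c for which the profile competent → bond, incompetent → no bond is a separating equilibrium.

Under separation: bond → competent (pays 235); no bond → incompetent (pays 114).
Competent: 235 − 55 = 180 ≥ 114 − 4 = 110. Holds regardless of c. ✓
Incompetent: 114 − 5 ≥ 235 − c, so c ≥ 235 − 109 = 126.

126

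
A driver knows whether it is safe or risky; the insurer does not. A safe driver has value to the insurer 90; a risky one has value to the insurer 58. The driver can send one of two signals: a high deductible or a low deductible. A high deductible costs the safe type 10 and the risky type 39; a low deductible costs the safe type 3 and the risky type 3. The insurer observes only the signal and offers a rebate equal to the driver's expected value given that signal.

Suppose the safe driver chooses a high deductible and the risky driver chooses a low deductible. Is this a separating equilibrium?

If types separate, high deductible earns payment 90 and low deductible earns 58.
Safe: high deductible gives 90 − 10 = 80; low deductible gives 58 − 3 = 55. No deviation. ✓
Risky: low deductible gives 58 − 3 = 55; high deductible gives 90 − 39 = 51. No deviation. ✓
Both incentive constraints hold.

Yes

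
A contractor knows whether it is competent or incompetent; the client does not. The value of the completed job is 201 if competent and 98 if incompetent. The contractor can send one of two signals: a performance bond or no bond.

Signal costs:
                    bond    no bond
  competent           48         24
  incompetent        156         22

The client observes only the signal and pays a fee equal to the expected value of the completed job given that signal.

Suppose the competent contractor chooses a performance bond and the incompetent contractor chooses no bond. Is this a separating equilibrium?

Under separation the client infers type exactly: bond → competent (pays 201), no bond → incompetent (pays 98).
Competent: bond gives 201 − 48 = 153; no bond gives 98 − 24 = 74. No deviation. ✓
Incompetent: no bond gives 98 − 22 = 76; bond gives 201 − 156 = 45. No deviation. ✓
Both incentive constraints hold.

Yes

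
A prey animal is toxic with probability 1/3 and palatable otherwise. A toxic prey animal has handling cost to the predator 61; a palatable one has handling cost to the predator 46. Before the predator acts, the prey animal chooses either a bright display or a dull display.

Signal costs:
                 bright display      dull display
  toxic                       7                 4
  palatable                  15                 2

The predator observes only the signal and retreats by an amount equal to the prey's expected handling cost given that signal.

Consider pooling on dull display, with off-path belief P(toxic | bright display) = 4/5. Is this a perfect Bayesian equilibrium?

No

On the equilibrium path (dull display) the predator holds the prior 1/3 and pays 1/3·61 + 2/3·46 = 51. Off-path (bright display) belief 4/5 gives 4/5·61 + 1/5·46 = 58.
Toxic: dull display gives 51 − 4 = 47; bright display gives 58 − 7 = 51. Deviates. ✗
Palatable: dull display gives 51 − 2 = 49; bright display gives 58 − 15 = 43. Stays. ✓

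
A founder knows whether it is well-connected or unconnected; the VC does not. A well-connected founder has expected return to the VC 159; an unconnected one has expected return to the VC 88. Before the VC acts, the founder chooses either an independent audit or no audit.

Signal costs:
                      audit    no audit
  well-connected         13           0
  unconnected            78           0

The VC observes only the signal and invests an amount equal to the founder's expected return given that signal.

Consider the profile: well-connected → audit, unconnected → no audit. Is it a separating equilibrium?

Under separation the VC infers type exactly: audit → well-connected (pays 159), no audit → unconnected (pays 88).
Well-connected: audit gives 159 − 13 = 146; no audit gives 88 − 0 = 88. No deviation. ✓
Unconnected: no audit gives 88 − 0 = 88; audit gives 159 − 78 = 81. No deviation. ✓
Neither type gains from mimicking the other.

Yes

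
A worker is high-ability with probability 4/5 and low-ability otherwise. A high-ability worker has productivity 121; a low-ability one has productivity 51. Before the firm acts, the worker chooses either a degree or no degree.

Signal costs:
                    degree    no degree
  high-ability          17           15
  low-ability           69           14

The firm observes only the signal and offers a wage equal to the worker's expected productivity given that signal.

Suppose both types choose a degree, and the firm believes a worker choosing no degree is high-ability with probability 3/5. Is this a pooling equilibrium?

At the pooled signal (degree) the firm holds the prior 4/5 and pays 4/5·121 + 1/5·51 = 107. Off-path (no degree) belief 3/5 gives 3/5·121 + 2/5·51 = 93.
High-ability: degree gives 107 − 17 = 90; no degree gives 93 − 15 = 78. Stays. ✓
Low-ability: degree gives 107 − 69 = 38; no degree gives 93 − 14 = 79. Deviates. ✗

No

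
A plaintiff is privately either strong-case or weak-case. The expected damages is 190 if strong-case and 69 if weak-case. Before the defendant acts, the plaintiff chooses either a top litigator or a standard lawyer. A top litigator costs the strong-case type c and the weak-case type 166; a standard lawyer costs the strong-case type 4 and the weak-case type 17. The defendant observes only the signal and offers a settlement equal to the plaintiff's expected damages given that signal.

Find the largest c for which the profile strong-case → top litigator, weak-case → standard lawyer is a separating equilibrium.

125

Under separation: top litigator → strong-case (pays 190); standard lawyer → weak-case (pays 69).
Weak-case: 69 − 17 = 52 ≥ 190 − 166 = 24. Holds regardless of c. ✓
Strong-case: 190 − c ≥ 69 − 4, so c ≤ 190 − 65 = 125.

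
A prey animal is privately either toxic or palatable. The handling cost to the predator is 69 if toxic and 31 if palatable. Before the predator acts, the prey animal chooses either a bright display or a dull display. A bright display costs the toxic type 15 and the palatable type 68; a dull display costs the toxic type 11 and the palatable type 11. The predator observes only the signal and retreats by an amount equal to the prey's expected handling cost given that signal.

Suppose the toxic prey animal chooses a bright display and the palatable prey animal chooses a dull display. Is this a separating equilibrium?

If types separate, bright display earns payment 69 and dull display earns 31.
Toxic: bright display gives 69 − 15 = 54; dull display gives 31 − 11 = 20. No deviation. ✓
Palatable: dull display gives 31 − 11 = 20; bright display gives 69 − 68 = 1. No deviation. ✓
Both incentive constraints hold.

Yes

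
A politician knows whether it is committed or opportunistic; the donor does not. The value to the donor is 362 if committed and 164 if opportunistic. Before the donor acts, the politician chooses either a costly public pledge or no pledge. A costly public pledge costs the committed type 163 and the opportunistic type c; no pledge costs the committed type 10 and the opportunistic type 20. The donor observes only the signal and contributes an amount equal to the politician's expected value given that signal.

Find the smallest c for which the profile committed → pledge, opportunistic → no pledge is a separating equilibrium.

218

Under separation: pledge → committed (pays 362); no pledge → opportunistic (pays 164).
Committed: 362 − 163 = 199 ≥ 164 − 10 = 154. Holds regardless of c. ✓
Opportunistic: 164 − 20 ≥ 362 − c, so c ≥ 362 − 144 = 218.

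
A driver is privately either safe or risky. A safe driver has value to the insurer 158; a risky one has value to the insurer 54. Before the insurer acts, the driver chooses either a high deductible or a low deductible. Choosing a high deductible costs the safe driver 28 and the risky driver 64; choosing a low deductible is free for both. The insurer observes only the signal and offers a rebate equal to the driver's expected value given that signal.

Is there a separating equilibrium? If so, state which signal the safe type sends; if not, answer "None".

Try safe → high deductible, risky → low deductible:
  Under separation the insurer infers type exactly: high deductible → safe (pays 158), low deductible → risky (pays 54).
  Safe: high deductible gives 158 − 28 = 130; low deductible gives 54 − 0 = 54. No deviation. ✓
  Risky: low deductible gives 54 − 0 = 54; high deductible gives 158 − 64 = 94. Would deviate. ✗
Try safe → low deductible, risky → high deductible:
  Under separation the insurer infers type exactly: low deductible → safe (pays 158), high deductible → risky (pays 54).
  Safe: low deductible gives 158 − 0 = 158; high deductible gives 54 − 28 = 26. No deviation. ✓
  Risky: high deductible gives 54 − 64 = -10; low deductible gives 158 − 0 = 158. Would deviate. ✗
Neither assignment is incentive-compatible.

None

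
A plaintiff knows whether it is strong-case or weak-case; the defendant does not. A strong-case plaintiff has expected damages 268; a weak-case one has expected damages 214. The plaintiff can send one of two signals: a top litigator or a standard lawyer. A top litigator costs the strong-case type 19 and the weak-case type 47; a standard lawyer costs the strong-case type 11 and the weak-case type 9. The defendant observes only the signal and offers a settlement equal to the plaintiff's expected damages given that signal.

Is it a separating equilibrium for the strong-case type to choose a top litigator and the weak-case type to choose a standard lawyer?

Under separation the defendant infers type exactly: top litigator → strong-case (pays 268), standard lawyer → weak-case (pays 214).
Strong-case: top litigator gives 268 − 19 = 249; standard lawyer gives 214 − 11 = 203. No deviation. ✓
Weak-case: standard lawyer gives 214 − 9 = 205; top litigator gives 268 − 47 = 221. Would deviate. ✗

No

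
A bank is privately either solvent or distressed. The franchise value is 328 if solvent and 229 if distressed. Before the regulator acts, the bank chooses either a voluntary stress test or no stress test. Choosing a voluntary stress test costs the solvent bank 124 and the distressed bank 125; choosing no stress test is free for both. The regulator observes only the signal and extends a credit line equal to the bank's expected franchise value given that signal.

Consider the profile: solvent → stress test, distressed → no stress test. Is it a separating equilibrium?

If types separate, stress test earns payment 328 and no stress test earns 229.
Solvent: stress test gives 328 − 124 = 204; no stress test gives 229 − 0 = 229. Would deviate. ✗
Distressed: no stress test gives 229 − 0 = 229; stress test gives 328 − 125 = 203. No deviation. ✓

No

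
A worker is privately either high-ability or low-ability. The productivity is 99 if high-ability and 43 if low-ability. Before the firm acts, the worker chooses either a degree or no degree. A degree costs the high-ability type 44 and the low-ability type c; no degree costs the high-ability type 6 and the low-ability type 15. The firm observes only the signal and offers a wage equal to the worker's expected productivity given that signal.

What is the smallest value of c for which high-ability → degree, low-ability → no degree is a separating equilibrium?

Under separation: degree → high-ability (pays 99); no degree → low-ability (pays 43).
High-ability: 99 − 44 = 55 ≥ 43 − 6 = 37. Holds regardless of c. ✓
Low-ability: 43 − 15 ≥ 99 − c, so c ≥ 99 − 28 = 71.

71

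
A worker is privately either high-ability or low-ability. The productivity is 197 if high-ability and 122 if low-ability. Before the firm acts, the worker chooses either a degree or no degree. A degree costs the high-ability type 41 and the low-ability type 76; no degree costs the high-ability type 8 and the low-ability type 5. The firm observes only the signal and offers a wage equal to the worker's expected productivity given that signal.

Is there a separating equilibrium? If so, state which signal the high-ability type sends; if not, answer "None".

None

Try high-ability → degree, low-ability → no degree:
  If types separate, degree earns payment 197 and no degree earns 122.
  High-ability: degree gives 197 − 41 = 156; no degree gives 122 − 8 = 114. No deviation. ✓
  Low-ability: no degree gives 122 − 5 = 117; degree gives 197 − 76 = 121. Would deviate. ✗
Try high-ability → no degree, low-ability → degree:
  If types separate, no degree earns payment 197 and degree earns 122.
  High-ability: no degree gives 197 − 8 = 189; degree gives 122 − 41 = 81. No deviation. ✓
  Low-ability: degree gives 122 − 76 = 46; no degree gives 197 − 5 = 192. Would deviate. ✗
Neither assignment is incentive-compatible.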